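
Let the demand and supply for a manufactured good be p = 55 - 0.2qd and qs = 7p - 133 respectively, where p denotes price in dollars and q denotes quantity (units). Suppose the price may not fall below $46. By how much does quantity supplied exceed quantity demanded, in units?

Rearranging demand gives qd = 275 - 5p. Setting quantity demanded equal to quantity supplied, 275 - 5p = 7p - 133, gives p* = 34 and q* = 105.
The floor of 46 is above the equilibrium price 34, so it binds.
At p = 46: qd = 275 - 5·46 = 45 and qs = 7·46 - 133 = 189.
Surplus = qs - qd = 189 - 45 = 144.

144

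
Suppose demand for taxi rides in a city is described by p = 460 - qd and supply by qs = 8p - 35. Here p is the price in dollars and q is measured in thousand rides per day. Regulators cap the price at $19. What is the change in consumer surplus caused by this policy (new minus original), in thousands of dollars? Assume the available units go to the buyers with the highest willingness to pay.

-37260

Rearranging demand gives qd = 460 - p. Without the control the market clears where 460 - p = 8p - 35, i.e. p* = 55 and q* = 405.
The ceiling of 19 is below the equilibrium price 55, so it binds.
At p = 19: qd = 460 - 19 = 441 and qs = 8·19 - 35 = 117.
Consumer surplus without the control is ½ · (460 - 55) · 405 = 82012.5.
With the ceiling, 117 units are sold at 19 (assume they go to the highest-value buyers). The demand price at q = 117 is 343, so CS = ½ · [(460 - 19) + (343 - 19)] · 117 = 44752.5.
Change in consumer surplus = 44752.5 - 82012.5 = -37260.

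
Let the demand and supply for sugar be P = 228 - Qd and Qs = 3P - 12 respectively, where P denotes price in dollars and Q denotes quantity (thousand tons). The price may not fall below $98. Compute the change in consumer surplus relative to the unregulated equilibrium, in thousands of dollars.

-5662

Rearranging demand gives Qd = 228 - P. Setting quantity demanded equal to quantity supplied, 228 - P = 3P - 12, gives P* = 60 and Q* = 168.
Because the floor (98) lies above the market-clearing price, it is binding.
At P = 98: Qd = 228 - 98 = 130 and Qs = 3·98 - 12 = 282.
Consumer surplus without the control is ½ · (228 - 60) · 168 = 14112.
With the floor, consumers buy 130 units at 98, so CS = ½ · (228 - 98) · 130 = 8450.
Change in consumer surplus = 8450 - 14112 = -5662.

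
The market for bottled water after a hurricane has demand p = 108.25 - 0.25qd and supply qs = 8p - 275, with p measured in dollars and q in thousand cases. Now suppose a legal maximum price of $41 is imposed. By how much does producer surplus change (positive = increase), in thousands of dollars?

Rearranging demand gives qd = 433 - 4p. In a free market, 433 - 4p = 8p - 275 gives the equilibrium p* = 59, q* = 197.
Because the ceiling (41) lies below the market-clearing price, it is binding.
At p = 41: qd = 433 - 4·41 = 269 and qs = 8·41 - 275 = 53.
Producer surplus without the control is ½ · (59 - 34.375) · 197 = 2425.5625.
With the ceiling, producers sell 53 units at 41, so PS = ½ · (41 - 34.375) · 53 = 175.5625.
Change in producer surplus = 175.5625 - 2425.5625 = -2250.

-2250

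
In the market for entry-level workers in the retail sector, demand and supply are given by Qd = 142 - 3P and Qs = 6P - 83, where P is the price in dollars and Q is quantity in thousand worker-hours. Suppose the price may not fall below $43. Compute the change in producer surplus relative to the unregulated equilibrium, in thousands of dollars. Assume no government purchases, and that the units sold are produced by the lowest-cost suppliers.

-9

Without the control the market clears where 142 - 3P = 6P - 83, i.e. P* = 25 and Q* = 67.
The floor of 43 is above the equilibrium price 25, so it binds.
At P = 43: Qd = 142 - 3·43 = 13 and Qs = 6·43 - 83 = 175.
Producer surplus without the control is ½ · (25 - 83/6) · 67 = 4489/12.
With the floor, 13 units are sold at 43. The supply price at Q = 13 is 16, so PS = ½ · [(43 - 83/6) + (43 - 16)] · 13 = 4381/12.
Change in producer surplus = 4381/12 - 4489/12 = -9.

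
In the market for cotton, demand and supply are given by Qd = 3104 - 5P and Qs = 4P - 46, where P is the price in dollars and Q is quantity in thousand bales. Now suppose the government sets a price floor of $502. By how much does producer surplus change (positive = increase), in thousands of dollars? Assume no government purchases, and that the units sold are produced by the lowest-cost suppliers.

Setting quantity demanded equal to quantity supplied, 3104 - 5P = 4P - 46, gives P* = 350 and Q* = 1354.
Since 502 > 350, the floor is binding.
At P = 502: Qd = 3104 - 5·502 = 594 and Qs = 4·502 - 46 = 1962.
Producer surplus without the control is ½ · (350 - 11.5) · 1354 = 229164.5.
With the floor, 594 units are sold at 502. The supply price at Q = 594 is 160, so PS = ½ · [(502 - 11.5) + (502 - 160)] · 594 = 247252.5.
Change in producer surplus = 247252.5 - 229164.5 = 18088.

18088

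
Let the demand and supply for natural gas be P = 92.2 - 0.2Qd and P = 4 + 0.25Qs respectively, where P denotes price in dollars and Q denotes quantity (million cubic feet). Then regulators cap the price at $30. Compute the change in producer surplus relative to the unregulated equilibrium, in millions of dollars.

Rearranging demand gives Qd = 461 - 5P; rearranging supply gives Qs = 4P - 16. Setting quantity demanded equal to quantity supplied, 461 - 5P = 4P - 16, gives P* = 53 and Q* = 196.
Since 30 < 53, the ceiling is binding.
At P = 30: Qd = 461 - 5·30 = 311 and Qs = 4·30 - 16 = 104.
Producer surplus without the control is ½ · (53 - 4) · 196 = 4802.
With the ceiling, producers sell 104 units at 30, so PS = ½ · (30 - 4) · 104 = 1352.
Change in producer surplus = 1352 - 4802 = -3450.

-3450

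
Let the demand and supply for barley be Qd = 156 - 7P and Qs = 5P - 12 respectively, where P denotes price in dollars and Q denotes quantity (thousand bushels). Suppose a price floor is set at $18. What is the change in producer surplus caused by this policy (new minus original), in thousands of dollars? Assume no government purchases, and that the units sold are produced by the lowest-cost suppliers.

Equilibrium: 156 - 7P = 5P - 12, so 168 = 12P and P* = 14, Q* = 58.
Because the floor (18) lies above the market-clearing price, it is binding.
At P = 18: Qd = 156 - 7·18 = 30 and Qs = 5·18 - 12 = 78.
Producer surplus without the control is ½ · (14 - 2.4) · 58 = 336.4.
With the floor, 30 units are sold at 18. The supply price at Q = 30 is 8.4, so PS = ½ · [(18 - 2.4) + (18 - 8.4)] · 30 = 378.
Change in producer surplus = 378 - 336.4 = 41.6.

41.6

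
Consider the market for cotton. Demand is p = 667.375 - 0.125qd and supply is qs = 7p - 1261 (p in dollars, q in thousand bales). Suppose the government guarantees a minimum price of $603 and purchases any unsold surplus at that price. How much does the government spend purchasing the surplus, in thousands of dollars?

Rearranging demand gives qd = 5339 - 8p. Without the control the market clears where 5339 - 8p = 7p - 1261, i.e. p* = 440 and q* = 1819.
Because the floor (603) lies above the market-clearing price, it is binding.
At p = 603: qd = 5339 - 8·603 = 515 and qs = 7·603 - 1261 = 2960.
Surplus = qs - qd = 2445.
Government expenditure = surplus × support price = 2445 × 603 = 1474335.

1474335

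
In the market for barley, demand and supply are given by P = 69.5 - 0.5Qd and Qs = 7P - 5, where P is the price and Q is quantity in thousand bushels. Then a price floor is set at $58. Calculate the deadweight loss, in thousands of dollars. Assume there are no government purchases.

Rearranging demand gives Qd = 139 - 2P. Setting quantity demanded equal to quantity supplied, 139 - 2P = 7P - 5, gives P* = 16 and Q* = 107.
Since 58 > 16, the floor is binding.
At P = 58: Qd = 139 - 2·58 = 23 and Qs = 7·58 - 5 = 401.
Quantity traded falls to 23. At Q = 23 the demand price is (139 - 23)/2 = 58 and the supply price is (5 + 23)/7 = 4.
Deadweight loss = ½ · (58 - 4) · (107 - 23) = ½ · 54 · 84 = 2268.

2268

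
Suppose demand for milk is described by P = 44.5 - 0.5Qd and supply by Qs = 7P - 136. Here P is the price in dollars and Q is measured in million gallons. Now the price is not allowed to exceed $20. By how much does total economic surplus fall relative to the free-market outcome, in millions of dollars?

Rearranging demand gives Qd = 89 - 2P. Setting quantity demanded equal to quantity supplied, 89 - 2P = 7P - 136, gives P* = 25 and Q* = 39.
Because the ceiling (20) lies below the market-clearing price, it is binding.
At P = 20: Qd = 89 - 2·20 = 49 and Qs = 7·20 - 136 = 4.
Quantity traded falls to 4. At Q = 4 the demand price is (89 - 4)/2 = 42.5 and the supply price is (136 + 4)/7 = 20.
Deadweight loss = ½ · (42.5 - 20) · (39 - 4) = ½ · 22.5 · 35 = 393.75.

393.75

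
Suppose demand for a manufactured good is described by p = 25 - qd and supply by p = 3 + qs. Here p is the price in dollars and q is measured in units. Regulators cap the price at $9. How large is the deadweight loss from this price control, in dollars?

Rearranging demand gives qd = 25 - p; rearranging supply gives qs = p - 3. Without the control the market clears where 25 - p = p - 3, i.e. p* = 14 and q* = 11.
Since 9 < 14, the ceiling is binding.
At p = 9: qd = 25 - 9 = 16 and qs = 9 - 3 = 6.
Quantity traded falls to 6. At q = 6 the demand price is 25 - 6 = 19 and the supply price is 3 + 6 = 9.
Deadweight loss = ½ · (19 - 9) · (11 - 6) = ½ · 10 · 5 = 25.

25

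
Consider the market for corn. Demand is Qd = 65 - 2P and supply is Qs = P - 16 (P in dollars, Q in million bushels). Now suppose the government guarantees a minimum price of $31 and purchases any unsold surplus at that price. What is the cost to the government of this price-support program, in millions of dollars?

372

In a free market, 65 - 2P = P - 16 gives the equilibrium P* = 27, Q* = 11.
The floor of 31 is above the equilibrium price 27, so it binds.
At P = 31: Qd = 65 - 2·31 = 3 and Qs = 31 - 16 = 15.
Surplus = Qs - Qd = 12.
Government expenditure = surplus × support price = 12 × 31 = 372.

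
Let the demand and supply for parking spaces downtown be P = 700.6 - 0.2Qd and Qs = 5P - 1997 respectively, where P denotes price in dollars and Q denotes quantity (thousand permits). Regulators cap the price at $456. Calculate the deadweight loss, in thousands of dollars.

Rearranging demand gives Qd = 3503 - 5P. Equilibrium: 3503 - 5P = 5P - 1997, so 5500 = 10P and P* = 550, Q* = 753.
Since 456 < 550, the ceiling is binding.
At P = 456: Qd = 3503 - 5·456 = 1223 and Qs = 5·456 - 1997 = 283.
Quantity traded falls to 283. At Q = 283 the demand price is (3503 - 283)/5 = 644 and the supply price is (1997 + 283)/5 = 456.
Deadweight loss = ½ · (644 - 456) · (753 - 283) = ½ · 188 · 470 = 44180.

44180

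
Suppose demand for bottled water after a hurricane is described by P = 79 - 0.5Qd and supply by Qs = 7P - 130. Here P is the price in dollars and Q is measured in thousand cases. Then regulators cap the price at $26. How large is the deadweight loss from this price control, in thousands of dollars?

Rearranging demand gives Qd = 158 - 2P. In a free market, 158 - 2P = 7P - 130 gives the equilibrium P* = 32, Q* = 94.
The ceiling of 26 is below the equilibrium price 32, so it binds.
At P = 26: Qd = 158 - 2·26 = 106 and Qs = 7·26 - 130 = 52.
Quantity traded falls to 52. At Q = 52 the demand price is (158 - 52)/2 = 53 and the supply price is (130 + 52)/7 = 26.
Deadweight loss = ½ · (53 - 26) · (94 - 52) = ½ · 27 · 42 = 567.

567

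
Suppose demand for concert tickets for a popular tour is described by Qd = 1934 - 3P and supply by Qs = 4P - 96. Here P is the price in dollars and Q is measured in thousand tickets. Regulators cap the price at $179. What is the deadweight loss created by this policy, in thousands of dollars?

57498

Setting quantity demanded equal to quantity supplied, 1934 - 3P = 4P - 96, gives P* = 290 and Q* = 1064.
Since 179 < 290, the ceiling is binding.
At P = 179: Qd = 1934 - 3·179 = 1397 and Qs = 4·179 - 96 = 620.
Quantity traded falls to 620. At Q = 620 the demand price is (1934 - 620)/3 = 438 and the supply price is (96 + 620)/4 = 179.
Deadweight loss = ½ · (438 - 179) · (1064 - 620) = ½ · 259 · 444 = 57498.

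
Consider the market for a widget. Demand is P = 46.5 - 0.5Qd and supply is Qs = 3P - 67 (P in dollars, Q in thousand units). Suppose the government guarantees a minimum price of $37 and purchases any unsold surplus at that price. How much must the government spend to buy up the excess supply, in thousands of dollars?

Rearranging demand gives Qd = 93 - 2P. Without the control the market clears where 93 - 2P = 3P - 67, i.e. P* = 32 and Q* = 29.
The floor of 37 is above the equilibrium price 32, so it binds.
At P = 37: Qd = 93 - 2·37 = 19 and Qs = 3·37 - 67 = 44.
Surplus = Qs - Qd = 25.
Government expenditure = surplus × support price = 25 × 37 = 925.

925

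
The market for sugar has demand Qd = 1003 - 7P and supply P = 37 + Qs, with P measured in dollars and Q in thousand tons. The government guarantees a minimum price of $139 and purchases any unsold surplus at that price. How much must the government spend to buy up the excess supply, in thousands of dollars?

10008

Rearranging supply gives Qs = P - 37. Equilibrium: 1003 - 7P = P - 37, so 1040 = 8P and P* = 130, Q* = 93.
Since 139 > 130, the floor is binding.
At P = 139: Qd = 1003 - 7·139 = 30 and Qs = 139 - 37 = 102.
Surplus = Qs - Qd = 72.
Government expenditure = surplus × support price = 72 × 139 = 10008.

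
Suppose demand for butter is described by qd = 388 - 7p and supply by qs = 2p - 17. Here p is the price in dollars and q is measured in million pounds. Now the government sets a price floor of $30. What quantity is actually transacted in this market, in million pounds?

In a free market, 388 - 7p = 2p - 17 gives the equilibrium p* = 45, q* = 73.
The floor of 30 is below the equilibrium price 45, so it is not binding; the market clears at p* = 45, q* = 73.

73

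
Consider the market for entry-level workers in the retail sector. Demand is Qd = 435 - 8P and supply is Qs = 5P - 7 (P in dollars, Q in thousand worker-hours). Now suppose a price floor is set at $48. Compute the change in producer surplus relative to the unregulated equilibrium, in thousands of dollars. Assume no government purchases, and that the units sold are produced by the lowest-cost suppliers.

-540.4

Equilibrium: 435 - 8P = 5P - 7, so 442 = 13P and P* = 34, Q* = 163.
Since 48 > 34, the floor is binding.
At P = 48: Qd = 435 - 8·48 = 51 and Qs = 5·48 - 7 = 233.
Producer surplus without the control is ½ · (34 - 1.4) · 163 = 2656.9.
With the floor, 51 units are sold at 48. The supply price at Q = 51 is 11.6, so PS = ½ · [(48 - 1.4) + (48 - 11.6)] · 51 = 2116.5.
Change in producer surplus = 2116.5 - 2656.9 = -540.4.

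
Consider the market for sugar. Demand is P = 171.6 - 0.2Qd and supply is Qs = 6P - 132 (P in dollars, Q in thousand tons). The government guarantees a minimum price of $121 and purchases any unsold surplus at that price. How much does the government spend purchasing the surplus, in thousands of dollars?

41261

Rearranging demand gives Qd = 858 - 5P. In a free market, 858 - 5P = 6P - 132 gives the equilibrium P* = 90, Q* = 408.
Since 121 > 90, the floor is binding.
At P = 121: Qd = 858 - 5·121 = 253 and Qs = 6·121 - 132 = 594.
Surplus = Qs - Qd = 341.
Government expenditure = surplus × support price = 341 × 121 = 41261.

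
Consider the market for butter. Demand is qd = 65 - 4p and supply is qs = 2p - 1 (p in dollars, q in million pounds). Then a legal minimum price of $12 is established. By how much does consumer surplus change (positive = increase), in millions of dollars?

Setting quantity demanded equal to quantity supplied, 65 - 4p = 2p - 1, gives p* = 11 and q* = 21.
The floor of 12 is above the equilibrium price 11, so it binds.
At p = 12: qd = 65 - 4·12 = 17 and qs = 2·12 - 1 = 23.
Consumer surplus without the control is ½ · (16.25 - 11) · 21 = 55.125.
With the floor, consumers buy 17 units at 12, so CS = ½ · (16.25 - 12) · 17 = 36.125.
Change in consumer surplus = 36.125 - 55.125 = -19.

-19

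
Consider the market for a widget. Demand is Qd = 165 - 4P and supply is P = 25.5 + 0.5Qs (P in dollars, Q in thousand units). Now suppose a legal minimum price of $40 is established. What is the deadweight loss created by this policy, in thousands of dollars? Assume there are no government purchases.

96

Rearranging supply gives Qs = 2P - 51. Equilibrium: 165 - 4P = 2P - 51, so 216 = 6P and P* = 36, Q* = 21.
The floor of 40 is above the equilibrium price 36, so it binds.
At P = 40: Qd = 165 - 4·40 = 5 and Qs = 2·40 - 51 = 29.
Quantity traded falls to 5. At Q = 5 the demand price is (165 - 5)/4 = 40 and the supply price is (51 + 5)/2 = 28.
Deadweight loss = ½ · (40 - 28) · (21 - 5) = ½ · 12 · 16 = 96.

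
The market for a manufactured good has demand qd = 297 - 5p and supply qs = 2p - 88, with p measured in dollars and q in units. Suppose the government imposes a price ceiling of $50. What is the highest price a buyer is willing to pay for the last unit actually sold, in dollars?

57

In a free market, 297 - 5p = 2p - 88 gives the equilibrium p* = 55, q* = 22.
The ceiling of 50 is below the equilibrium price 55, so it binds.
At p = 50: qd = 297 - 5·50 = 47 and qs = 2·50 - 88 = 12.
Only 12 units reach the market. On the demand curve, the marginal buyer's willingness to pay at q = 12 is (297 - 12)/5 = 57.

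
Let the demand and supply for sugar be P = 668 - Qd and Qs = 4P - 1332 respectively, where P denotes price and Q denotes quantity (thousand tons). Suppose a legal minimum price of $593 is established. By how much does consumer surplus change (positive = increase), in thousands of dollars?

-33099.5

Rearranging demand gives Qd = 668 - P. Without the control the market clears where 668 - P = 4P - 1332, i.e. P* = 400 and Q* = 268.
The floor of 593 is above the equilibrium price 400, so it binds.
At P = 593: Qd = 668 - 593 = 75 and Qs = 4·593 - 1332 = 1040.
Consumer surplus without the control is ½ · (668 - 400) · 268 = 35912.
With the floor, consumers buy 75 units at 593, so CS = ½ · (668 - 593) · 75 = 2812.5.
Change in consumer surplus = 2812.5 - 35912 = -33099.5.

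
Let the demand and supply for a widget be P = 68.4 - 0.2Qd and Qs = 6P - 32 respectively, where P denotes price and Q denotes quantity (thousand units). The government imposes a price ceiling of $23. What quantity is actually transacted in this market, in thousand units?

Rearranging demand gives Qd = 342 - 5P. Equilibrium: 342 - 5P = 6P - 32, so 374 = 11P and P* = 34, Q* = 172.
Because the ceiling (23) lies below the market-clearing price, it is binding.
At P = 23: Qd = 342 - 5·23 = 227 and Qs = 6·23 - 32 = 106.
The quantity actually transacted is the short side, supply: 106.

106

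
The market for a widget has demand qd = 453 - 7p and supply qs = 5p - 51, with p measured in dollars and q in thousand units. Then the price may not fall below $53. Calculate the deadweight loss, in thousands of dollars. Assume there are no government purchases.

1016.4

Setting quantity demanded equal to quantity supplied, 453 - 7p = 5p - 51, gives p* = 42 and q* = 159.
Because the floor (53) lies above the market-clearing price, it is binding.
At p = 53: qd = 453 - 7·53 = 82 and qs = 5·53 - 51 = 214.
Quantity traded falls to 82. At q = 82 the demand price is (453 - 82)/7 = 53 and the supply price is (51 + 82)/5 = 26.6.
Deadweight loss = ½ · (53 - 26.6) · (159 - 82) = ½ · 26.4 · 77 = 1016.4.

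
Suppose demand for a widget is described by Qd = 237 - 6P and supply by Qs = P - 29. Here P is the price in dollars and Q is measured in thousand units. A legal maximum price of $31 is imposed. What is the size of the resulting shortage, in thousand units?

49

Without the control the market clears where 237 - 6P = P - 29, i.e. P* = 38 and Q* = 9.
The ceiling of 31 is below the equilibrium price 38, so it binds.
At P = 31: Qd = 237 - 6·31 = 51 and Qs = 31 - 29 = 2.
Shortage = Qd - Qs = 51 - 2 = 49.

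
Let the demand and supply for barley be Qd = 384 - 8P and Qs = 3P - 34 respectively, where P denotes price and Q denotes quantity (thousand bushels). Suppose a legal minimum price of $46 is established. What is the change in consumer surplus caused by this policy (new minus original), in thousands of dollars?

-384

In a free market, 384 - 8P = 3P - 34 gives the equilibrium P* = 38, Q* = 80.
Since 46 > 38, the floor is binding.
At P = 46: Qd = 384 - 8·46 = 16 and Qs = 3·46 - 34 = 104.
Consumer surplus without the control is ½ · (48 - 38) · 80 = 400.
With the floor, consumers buy 16 units at 46, so CS = ½ · (48 - 46) · 16 = 16.
Change in consumer surplus = 16 - 400 = -384.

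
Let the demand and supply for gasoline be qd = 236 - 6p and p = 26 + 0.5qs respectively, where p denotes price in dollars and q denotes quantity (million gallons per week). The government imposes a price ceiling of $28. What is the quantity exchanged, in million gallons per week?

Rearranging supply gives qs = 2p - 52. Equilibrium: 236 - 6p = 2p - 52, so 288 = 8p and p* = 36, q* = 20.
Because the ceiling (28) lies below the market-clearing price, it is binding.
At p = 28: qd = 236 - 6·28 = 68 and qs = 2·28 - 52 = 4.
The quantity actually transacted is the short side, supply: 4.

4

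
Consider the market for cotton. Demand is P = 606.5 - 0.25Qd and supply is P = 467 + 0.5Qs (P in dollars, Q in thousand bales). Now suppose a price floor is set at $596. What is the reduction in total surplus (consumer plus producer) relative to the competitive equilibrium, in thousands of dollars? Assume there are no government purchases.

7776

Rearranging demand gives Qd = 2426 - 4P; rearranging supply gives Qs = 2P - 934. Without the control the market clears where 2426 - 4P = 2P - 934, i.e. P* = 560 and Q* = 186.
The floor of 596 is above the equilibrium price 560, so it binds.
At P = 596: Qd = 2426 - 4·596 = 42 and Qs = 2·596 - 934 = 258.
Quantity traded falls to 42. At Q = 42 the demand price is (2426 - 42)/4 = 596 and the supply price is (934 + 42)/2 = 488.
Deadweight loss = ½ · (596 - 488) · (186 - 42) = ½ · 108 · 144 = 7776.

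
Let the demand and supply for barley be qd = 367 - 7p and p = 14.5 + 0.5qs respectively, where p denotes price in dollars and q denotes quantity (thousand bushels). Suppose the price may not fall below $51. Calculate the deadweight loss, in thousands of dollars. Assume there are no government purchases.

771.75

Rearranging supply gives qs = 2p - 29. Setting quantity demanded equal to quantity supplied, 367 - 7p = 2p - 29, gives p* = 44 and q* = 59.
The floor of 51 is above the equilibrium price 44, so it binds.
At p = 51: qd = 367 - 7·51 = 10 and qs = 2·51 - 29 = 73.
Quantity traded falls to 10. At q = 10 the demand price is (367 - 10)/7 = 51 and the supply price is (29 + 10)/2 = 19.5.
Deadweight loss = ½ · (51 - 19.5) · (59 - 10) = ½ · 31.5 · 49 = 771.75.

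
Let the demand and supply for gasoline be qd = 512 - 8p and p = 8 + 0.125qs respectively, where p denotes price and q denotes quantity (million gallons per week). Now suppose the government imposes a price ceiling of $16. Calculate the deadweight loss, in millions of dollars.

Rearranging supply gives qs = 8p - 64. Without the control the market clears where 512 - 8p = 8p - 64, i.e. p* = 36 and q* = 224.
Because the ceiling (16) lies below the market-clearing price, it is binding.
At p = 16: qd = 512 - 8·16 = 384 and qs = 8·16 - 64 = 64.
Quantity traded falls to 64. At q = 64 the demand price is (512 - 64)/8 = 56 and the supply price is (64 + 64)/8 = 16.
Deadweight loss = ½ · (56 - 16) · (224 - 64) = ½ · 40 · 160 = 3200.

3200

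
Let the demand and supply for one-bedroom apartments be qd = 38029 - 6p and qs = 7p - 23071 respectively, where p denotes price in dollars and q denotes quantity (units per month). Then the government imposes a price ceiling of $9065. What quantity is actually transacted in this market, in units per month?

9829

Without the control the market clears where 38029 - 6p = 7p - 23071, i.e. p* = 4700 and q* = 9829.
The ceiling of 9065 is above the equilibrium price 4700, so it is not binding; the market clears at p* = 4700, q* = 9829.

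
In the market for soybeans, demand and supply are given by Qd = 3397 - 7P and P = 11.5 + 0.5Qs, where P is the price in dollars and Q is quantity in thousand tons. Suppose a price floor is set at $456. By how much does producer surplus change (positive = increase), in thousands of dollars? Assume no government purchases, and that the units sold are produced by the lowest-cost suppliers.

-55176

Rearranging supply gives Qs = 2P - 23. Setting quantity demanded equal to quantity supplied, 3397 - 7P = 2P - 23, gives P* = 380 and Q* = 737.
The floor of 456 is above the equilibrium price 380, so it binds.
At P = 456: Qd = 3397 - 7·456 = 205 and Qs = 2·456 - 23 = 889.
Producer surplus without the control is ½ · (380 - 11.5) · 737 = 135792.25.
With the floor, 205 units are sold at 456. The supply price at Q = 205 is 114, so PS = ½ · [(456 - 11.5) + (456 - 114)] · 205 = 80616.25.
Change in producer surplus = 80616.25 - 135792.25 = -55176.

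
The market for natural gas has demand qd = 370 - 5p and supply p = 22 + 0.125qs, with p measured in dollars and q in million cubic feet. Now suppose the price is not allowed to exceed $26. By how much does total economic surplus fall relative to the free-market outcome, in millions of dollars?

Rearranging supply gives qs = 8p - 176. Setting quantity demanded equal to quantity supplied, 370 - 5p = 8p - 176, gives p* = 42 and q* = 160.
Since 26 < 42, the ceiling is binding.
At p = 26: qd = 370 - 5·26 = 240 and qs = 8·26 - 176 = 32.
Quantity traded falls to 32. At q = 32 the demand price is (370 - 32)/5 = 67.6 and the supply price is (176 + 32)/8 = 26.
Deadweight loss = ½ · (67.6 - 26) · (160 - 32) = ½ · 41.6 · 128 = 2662.4.

2662.4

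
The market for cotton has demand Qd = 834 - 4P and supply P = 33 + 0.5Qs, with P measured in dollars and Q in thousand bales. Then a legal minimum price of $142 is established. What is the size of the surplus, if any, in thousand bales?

0

Rearranging supply gives Qs = 2P - 66. Without the control the market clears where 834 - 4P = 2P - 66, i.e. P* = 150 and Q* = 234.
The floor of 142 is below the equilibrium price 150, so it is not binding; the market clears at P* = 150, Q* = 234.
Since the control does not bind, there is no surplus.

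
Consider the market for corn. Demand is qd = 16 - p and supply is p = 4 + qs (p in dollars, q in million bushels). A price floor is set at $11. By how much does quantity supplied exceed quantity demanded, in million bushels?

Rearranging supply gives qs = p - 4. Without the control the market clears where 16 - p = p - 4, i.e. p* = 10 and q* = 6.
The floor of 11 is above the equilibrium price 10, so it binds.
At p = 11: qd = 16 - 11 = 5 and qs = 11 - 4 = 7.
Surplus = qs - qd = 7 - 5 = 2.

2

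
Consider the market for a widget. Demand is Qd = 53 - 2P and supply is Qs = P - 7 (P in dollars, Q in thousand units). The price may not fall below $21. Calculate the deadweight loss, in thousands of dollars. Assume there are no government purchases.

3

In a free market, 53 - 2P = P - 7 gives the equilibrium P* = 20, Q* = 13.
The floor of 21 is above the equilibrium price 20, so it binds.
At P = 21: Qd = 53 - 2·21 = 11 and Qs = 21 - 7 = 14.
Quantity traded falls to 11. At Q = 11 the demand price is (53 - 11)/2 = 21 and the supply price is 7 + 11 = 18.
Deadweight loss = ½ · (21 - 18) · (13 - 11) = ½ · 3 · 2 = 3.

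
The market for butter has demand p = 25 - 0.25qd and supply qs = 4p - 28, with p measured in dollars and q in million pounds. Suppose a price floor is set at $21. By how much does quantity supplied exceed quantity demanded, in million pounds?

Rearranging demand gives qd = 100 - 4p. Setting quantity demanded equal to quantity supplied, 100 - 4p = 4p - 28, gives p* = 16 and q* = 36.
Since 21 > 16, the floor is binding.
At p = 21: qd = 100 - 4·21 = 16 and qs = 4·21 - 28 = 56.
Surplus = qs - qd = 56 - 16 = 40.

40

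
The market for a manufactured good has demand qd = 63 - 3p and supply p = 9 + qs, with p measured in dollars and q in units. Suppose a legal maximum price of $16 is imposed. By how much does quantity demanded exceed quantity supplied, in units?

Rearranging supply gives qs = p - 9. In a free market, 63 - 3p = p - 9 gives the equilibrium p* = 18, q* = 9.
The ceiling of 16 is below the equilibrium price 18, so it binds.
At p = 16: qd = 63 - 3·16 = 15 and qs = 16 - 9 = 7.
Shortage = qd - qs = 15 - 7 = 8.

8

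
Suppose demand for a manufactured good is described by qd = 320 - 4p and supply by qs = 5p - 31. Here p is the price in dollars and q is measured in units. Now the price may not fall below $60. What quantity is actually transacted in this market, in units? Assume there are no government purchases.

80

Equilibrium: 320 - 4p = 5p - 31, so 351 = 9p and p* = 39, q* = 164.
Because the floor (60) lies above the market-clearing price, it is binding.
At p = 60: qd = 320 - 4·60 = 80 and qs = 5·60 - 31 = 269.
The quantity actually transacted is the short side, demand: 80.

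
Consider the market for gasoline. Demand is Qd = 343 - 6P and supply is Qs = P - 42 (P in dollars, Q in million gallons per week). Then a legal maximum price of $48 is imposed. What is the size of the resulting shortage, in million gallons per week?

Without the control the market clears where 343 - 6P = P - 42, i.e. P* = 55 and Q* = 13.
Since 48 < 55, the ceiling is binding.
At P = 48: Qd = 343 - 6·48 = 55 and Qs = 48 - 42 = 6.
Shortage = Qd - Qs = 55 - 6 = 49.

49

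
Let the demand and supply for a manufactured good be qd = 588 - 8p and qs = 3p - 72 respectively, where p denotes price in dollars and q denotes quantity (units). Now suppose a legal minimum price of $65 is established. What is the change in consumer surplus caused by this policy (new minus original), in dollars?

Equilibrium: 588 - 8p = 3p - 72, so 660 = 11p and p* = 60, q* = 108.
The floor of 65 is above the equilibrium price 60, so it binds.
At p = 65: qd = 588 - 8·65 = 68 and qs = 3·65 - 72 = 123.
Consumer surplus without the control is ½ · (73.5 - 60) · 108 = 729.
With the floor, consumers buy 68 units at 65, so CS = ½ · (73.5 - 65) · 68 = 289.
Change in consumer surplus = 289 - 729 = -440.

-440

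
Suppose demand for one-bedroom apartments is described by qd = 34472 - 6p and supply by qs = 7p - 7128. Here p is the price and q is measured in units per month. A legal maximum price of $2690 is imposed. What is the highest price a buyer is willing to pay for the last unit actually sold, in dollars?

Without the control the market clears where 34472 - 6p = 7p - 7128, i.e. p* = 3200 and q* = 15272.
Since 2690 < 3200, the ceiling is binding.
At p = 2690: qd = 34472 - 6·2690 = 18332 and qs = 7·2690 - 7128 = 11702.
Only 11702 units reach the market. On the demand curve, the marginal buyer's willingness to pay at q = 11702 is (34472 - 11702)/6 = 3795.

3795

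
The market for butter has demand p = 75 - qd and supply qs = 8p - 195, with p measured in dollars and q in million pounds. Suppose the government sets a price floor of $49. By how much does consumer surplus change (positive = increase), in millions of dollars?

-674.5

Rearranging demand gives qd = 75 - p. Without the control the market clears where 75 - p = 8p - 195, i.e. p* = 30 and q* = 45.
Since 49 > 30, the floor is binding.
At p = 49: qd = 75 - 49 = 26 and qs = 8·49 - 195 = 197.
Consumer surplus without the control is ½ · (75 - 30) · 45 = 1012.5.
With the floor, consumers buy 26 units at 49, so CS = ½ · (75 - 49) · 26 = 338.
Change in consumer surplus = 338 - 1012.5 = -674.5.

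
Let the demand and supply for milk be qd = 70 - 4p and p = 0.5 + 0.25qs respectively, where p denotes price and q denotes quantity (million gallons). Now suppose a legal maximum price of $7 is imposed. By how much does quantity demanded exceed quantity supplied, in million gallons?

Rearranging supply gives qs = 4p - 2. Equilibrium: 70 - 4p = 4p - 2, so 72 = 8p and p* = 9, q* = 34.
The ceiling of 7 is below the equilibrium price 9, so it binds.
At p = 7: qd = 70 - 4·7 = 42 and qs = 4·7 - 2 = 26.
Shortage = qd - qs = 42 - 26 = 16.

16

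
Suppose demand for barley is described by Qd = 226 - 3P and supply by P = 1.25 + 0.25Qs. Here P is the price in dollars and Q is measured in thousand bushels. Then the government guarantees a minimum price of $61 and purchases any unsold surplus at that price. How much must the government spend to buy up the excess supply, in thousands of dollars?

Rearranging supply gives Qs = 4P - 5. Equilibrium: 226 - 3P = 4P - 5, so 231 = 7P and P* = 33, Q* = 127.
Since 61 > 33, the floor is binding.
At P = 61: Qd = 226 - 3·61 = 43 and Qs = 4·61 - 5 = 239.
Surplus = Qs - Qd = 196.
Government expenditure = surplus × support price = 196 × 61 = 11956.

11956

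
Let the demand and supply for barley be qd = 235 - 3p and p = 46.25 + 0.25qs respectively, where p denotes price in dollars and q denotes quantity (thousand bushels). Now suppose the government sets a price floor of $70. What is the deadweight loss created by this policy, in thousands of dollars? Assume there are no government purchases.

262.5

Rearranging supply gives qs = 4p - 185. Equilibrium: 235 - 3p = 4p - 185, so 420 = 7p and p* = 60, q* = 55.
Since 70 > 60, the floor is binding.
At p = 70: qd = 235 - 3·70 = 25 and qs = 4·70 - 185 = 95.
Quantity traded falls to 25. At q = 25 the demand price is (235 - 25)/3 = 70 and the supply price is (185 + 25)/4 = 52.5.
Deadweight loss = ½ · (70 - 52.5) · (55 - 25) = ½ · 17.5 · 30 = 262.5.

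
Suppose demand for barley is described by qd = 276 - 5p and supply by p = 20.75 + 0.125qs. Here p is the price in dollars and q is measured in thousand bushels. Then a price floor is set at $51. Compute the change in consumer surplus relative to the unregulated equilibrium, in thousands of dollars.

Rearranging supply gives qs = 8p - 166. Setting quantity demanded equal to quantity supplied, 276 - 5p = 8p - 166, gives p* = 34 and q* = 106.
The floor of 51 is above the equilibrium price 34, so it binds.
At p = 51: qd = 276 - 5·51 = 21 and qs = 8·51 - 166 = 242.
Consumer surplus without the control is ½ · (55.2 - 34) · 106 = 1123.6.
With the floor, consumers buy 21 units at 51, so CS = ½ · (55.2 - 51) · 21 = 44.1.
Change in consumer surplus = 44.1 - 1123.6 = -1079.5.

-1079.5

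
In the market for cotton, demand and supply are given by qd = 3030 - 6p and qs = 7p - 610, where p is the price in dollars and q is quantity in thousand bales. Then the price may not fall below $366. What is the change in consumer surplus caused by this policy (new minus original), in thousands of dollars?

Setting quantity demanded equal to quantity supplied, 3030 - 6p = 7p - 610, gives p* = 280 and q* = 1350.
The floor of 366 is above the equilibrium price 280, so it binds.
At p = 366: qd = 3030 - 6·366 = 834 and qs = 7·366 - 610 = 1952.
Consumer surplus without the control is ½ · (505 - 280) · 1350 = 151875.
With the floor, consumers buy 834 units at 366, so CS = ½ · (505 - 366) · 834 = 57963.
Change in consumer surplus = 57963 - 151875 = -93912.

-93912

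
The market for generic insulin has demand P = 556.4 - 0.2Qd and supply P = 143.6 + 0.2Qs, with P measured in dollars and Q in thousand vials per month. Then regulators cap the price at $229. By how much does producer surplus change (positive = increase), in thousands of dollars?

-88269.5

Rearranging demand gives Qd = 2782 - 5P; rearranging supply gives Qs = 5P - 718. Setting quantity demanded equal to quantity supplied, 2782 - 5P = 5P - 718, gives P* = 350 and Q* = 1032.
Because the ceiling (229) lies below the market-clearing price, it is binding.
At P = 229: Qd = 2782 - 5·229 = 1637 and Qs = 5·229 - 718 = 427.
Producer surplus without the control is ½ · (350 - 143.6) · 1032 = 106502.4.
With the ceiling, producers sell 427 units at 229, so PS = ½ · (229 - 143.6) · 427 = 18232.9.
Change in producer surplus = 18232.9 - 106502.4 = -88269.5.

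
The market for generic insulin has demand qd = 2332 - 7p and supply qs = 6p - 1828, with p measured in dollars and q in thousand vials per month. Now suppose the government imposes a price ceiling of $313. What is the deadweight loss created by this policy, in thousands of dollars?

273

Equilibrium: 2332 - 7p = 6p - 1828, so 4160 = 13p and p* = 320, q* = 92.
Because the ceiling (313) lies below the market-clearing price, it is binding.
At p = 313: qd = 2332 - 7·313 = 141 and qs = 6·313 - 1828 = 50.
Quantity traded falls to 50. At q = 50 the demand price is (2332 - 50)/7 = 326 and the supply price is (1828 + 50)/6 = 313.
Deadweight loss = ½ · (326 - 313) · (92 - 50) = ½ · 13 · 42 = 273.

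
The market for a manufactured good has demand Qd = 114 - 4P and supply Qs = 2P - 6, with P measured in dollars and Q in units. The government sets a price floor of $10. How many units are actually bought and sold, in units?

Setting quantity demanded equal to quantity supplied, 114 - 4P = 2P - 6, gives P* = 20 and Q* = 34.
The floor of 10 is below the equilibrium price 20, so it is not binding; the market clears at P* = 20, Q* = 34.

34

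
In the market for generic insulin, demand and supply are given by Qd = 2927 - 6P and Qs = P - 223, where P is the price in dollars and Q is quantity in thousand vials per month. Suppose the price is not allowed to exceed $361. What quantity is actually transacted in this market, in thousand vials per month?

Equilibrium: 2927 - 6P = P - 223, so 3150 = 7P and P* = 450, Q* = 227.
Since 361 < 450, the ceiling is binding.
At P = 361: Qd = 2927 - 6·361 = 761 and Qs = 361 - 223 = 138.
The quantity actually transacted is the short side, supply: 138.

138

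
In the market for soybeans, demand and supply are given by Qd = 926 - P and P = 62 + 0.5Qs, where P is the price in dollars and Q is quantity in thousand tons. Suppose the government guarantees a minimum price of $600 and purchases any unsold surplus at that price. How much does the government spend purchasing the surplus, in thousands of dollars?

450000

Rearranging supply gives Qs = 2P - 124. Setting quantity demanded equal to quantity supplied, 926 - P = 2P - 124, gives P* = 350 and Q* = 576.
Since 600 > 350, the floor is binding.
At P = 600: Qd = 926 - 600 = 326 and Qs = 2·600 - 124 = 1076.
Surplus = Qs - Qd = 750.
Government expenditure = surplus × support price = 750 × 600 = 450000.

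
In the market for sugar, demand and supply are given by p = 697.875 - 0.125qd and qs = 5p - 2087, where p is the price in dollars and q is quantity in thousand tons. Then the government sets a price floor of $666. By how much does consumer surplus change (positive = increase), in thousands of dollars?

Rearranging demand gives qd = 5583 - 8p. Without the control the market clears where 5583 - 8p = 5p - 2087, i.e. p* = 590 and q* = 863.
Since 666 > 590, the floor is binding.
At p = 666: qd = 5583 - 8·666 = 255 and qs = 5·666 - 2087 = 1243.
Consumer surplus without the control is ½ · (697.875 - 590) · 863 = 46548.0625.
With the floor, consumers buy 255 units at 666, so CS = ½ · (697.875 - 666) · 255 = 4064.0625.
Change in consumer surplus = 4064.0625 - 46548.0625 = -42484.

-42484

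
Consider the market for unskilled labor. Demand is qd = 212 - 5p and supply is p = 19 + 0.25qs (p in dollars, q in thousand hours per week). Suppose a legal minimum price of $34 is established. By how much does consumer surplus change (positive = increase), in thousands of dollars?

Rearranging supply gives qs = 4p - 76. Setting quantity demanded equal to quantity supplied, 212 - 5p = 4p - 76, gives p* = 32 and q* = 52.
The floor of 34 is above the equilibrium price 32, so it binds.
At p = 34: qd = 212 - 5·34 = 42 and qs = 4·34 - 76 = 60.
Consumer surplus without the control is ½ · (42.4 - 32) · 52 = 270.4.
With the floor, consumers buy 42 units at 34, so CS = ½ · (42.4 - 34) · 42 = 176.4.
Change in consumer surplus = 176.4 - 270.4 = -94.

-94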